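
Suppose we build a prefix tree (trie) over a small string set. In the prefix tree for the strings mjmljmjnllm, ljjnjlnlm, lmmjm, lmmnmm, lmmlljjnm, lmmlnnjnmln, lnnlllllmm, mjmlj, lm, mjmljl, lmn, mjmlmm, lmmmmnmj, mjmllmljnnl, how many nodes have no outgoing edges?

12

A leaf is a node with no children — equivalently, the end of a word that is not a proper prefix of any other stored word.
Those words: "ljjnjlnlm", "lmmjm", "lmmlljjnm", "lmmlnnjnmln", "lmmmmnmj", "lmmnmm", "lmn", "lnnlllllmm", "mjmljl", "mjmljmjnllm", "mjmllmljnnl", "mjmlmm"
Leaf count: 12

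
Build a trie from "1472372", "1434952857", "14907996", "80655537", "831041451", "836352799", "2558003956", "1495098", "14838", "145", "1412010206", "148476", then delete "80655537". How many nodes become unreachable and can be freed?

7

Walk "80655537" from the leaf back toward the root, removing each node that no remaining word uses.
The suffix "0655537" (7 nodes) is used only by "80655537"; the node for "8" still has the child "3", so pruning stops there.
Nodes removed: 7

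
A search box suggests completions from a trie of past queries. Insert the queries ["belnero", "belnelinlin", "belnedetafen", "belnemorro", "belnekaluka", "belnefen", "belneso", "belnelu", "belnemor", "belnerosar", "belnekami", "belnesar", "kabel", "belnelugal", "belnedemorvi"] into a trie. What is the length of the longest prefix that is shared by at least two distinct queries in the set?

8

Look for the deepest trie node that still has at least two words in its subtree.
e.g. "belnemor" and "belnemorro" share the prefix "belnemor" of length 8; no pair shares a longer one.
Longest shared-prefix length: 8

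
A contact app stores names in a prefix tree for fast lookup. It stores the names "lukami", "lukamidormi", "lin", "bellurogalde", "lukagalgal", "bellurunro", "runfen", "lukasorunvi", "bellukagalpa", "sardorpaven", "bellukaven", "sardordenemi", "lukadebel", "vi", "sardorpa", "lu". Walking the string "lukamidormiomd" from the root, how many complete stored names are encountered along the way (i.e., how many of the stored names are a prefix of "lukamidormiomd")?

3

Check each prefix of "lukamidormiomd" against the stored set — each match is an end-marker on the path.
Prefixes of the query that are stored words: "lu", "lukami", "lukamidormi"
Count: 3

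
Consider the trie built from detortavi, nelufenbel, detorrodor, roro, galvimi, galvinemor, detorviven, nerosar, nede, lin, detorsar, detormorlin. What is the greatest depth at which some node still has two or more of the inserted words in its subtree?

5

The deepest shared node is where two words last agree before diverging.
"detormorlin" and "detorrodor" agree on "detor" (5 characters) before diverging; nothing deeper is shared.
Longest shared-prefix length: 5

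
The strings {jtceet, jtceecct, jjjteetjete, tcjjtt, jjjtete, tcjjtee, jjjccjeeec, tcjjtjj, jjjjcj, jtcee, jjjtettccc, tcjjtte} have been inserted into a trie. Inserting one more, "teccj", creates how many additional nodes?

4

"t" is already a path in the trie; the remaining "eccj" must be added.
Each of the 4 remaining characters creates one node.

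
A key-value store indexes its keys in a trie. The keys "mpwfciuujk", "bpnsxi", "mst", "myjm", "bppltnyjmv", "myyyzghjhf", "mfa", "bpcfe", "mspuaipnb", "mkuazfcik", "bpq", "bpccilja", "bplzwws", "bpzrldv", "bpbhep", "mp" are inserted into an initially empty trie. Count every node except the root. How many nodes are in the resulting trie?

77

Trace insertions, counting only characters that open a new branch:
  "mpwfciuujk" → 10 new (m, p, w, f, c, i, u, u, j, k)
  "bpnsxi" → 6 new (b, p, n, s, x, i)
  "mst" → prefix "m" already present; 2 new (s, t)
  "myjm" → prefix "m" already present; 3 new (y, j, m)
  "bppltnyjmv" → prefix "bp" already present; 8 new (p, l, t, n, y, j, m, v)
  "myyyzghjhf" → prefix "my" already present; 8 new (y, y, z, g, h, j, h, f)
  "mfa" → prefix "m" already present; 2 new (f, a)
  "bpcfe" → prefix "bp" already present; 3 new (c, f, e)
  "mspuaipnb" → prefix "ms" already present; 7 new (p, u, a, i, p, n, b)
  "mkuazfcik" → prefix "m" already present; 8 new (k, u, a, z, f, c, i, k)
  "bpq" → prefix "bp" already present; 1 new (q)
  "bpccilja" → prefix "bpc" already present; 5 new (c, i, l, j, a)
  "bplzwws" → prefix "bp" already present; 5 new (l, z, w, w, s)
  "bpzrldv" → prefix "bp" already present; 5 new (z, r, l, d, v)
  "bpbhep" → prefix "bp" already present; 4 new (b, h, e, p)
  "mp" → prefix "mp" already present; 0 new (none)
Total nodes = 10 + 6 + 2 + 3 + 8 + 8 + 2 + 3 + 7 + 8 + 1 + 5 + 5 + 5 + 4 + 0 = 77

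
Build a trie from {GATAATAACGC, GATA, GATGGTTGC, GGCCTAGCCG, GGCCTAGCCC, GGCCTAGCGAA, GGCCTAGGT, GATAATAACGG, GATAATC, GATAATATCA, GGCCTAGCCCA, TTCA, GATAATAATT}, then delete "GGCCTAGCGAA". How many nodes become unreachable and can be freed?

After clearing the end-marker at "GGCCTAGCGAA", prune upward until reaching a node still needed by another word.
The suffix "GAA" (3 nodes) is used only by "GGCCTAGCGAA"; the node for "GGCCTAGC" still has the child "C", so pruning stops there.
Nodes removed: 3

3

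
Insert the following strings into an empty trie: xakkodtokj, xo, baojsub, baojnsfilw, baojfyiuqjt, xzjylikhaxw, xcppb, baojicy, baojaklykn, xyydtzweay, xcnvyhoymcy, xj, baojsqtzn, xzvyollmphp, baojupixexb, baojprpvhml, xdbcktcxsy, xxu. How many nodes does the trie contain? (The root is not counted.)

Insert word by word; a character creates a node only if that edge doesn't already exist:
  "xakkodtokj" → 10 new (x, a, k, k, o, d, t, o, k, j)
  "xo" → prefix "x" already present; 1 new (o)
  "baojsub" → 7 new (b, a, o, j, s, u, b)
  "baojnsfilw" → prefix "baoj" already present; 6 new (n, s, f, i, l, w)
  "baojfyiuqjt" → prefix "baoj" already present; 7 new (f, y, i, u, q, j, t)
  "xzjylikhaxw" → prefix "x" already present; 10 new (z, j, y, l, i, k, h, a, x, w)
  "xcppb" → prefix "x" already present; 4 new (c, p, p, b)
  "baojicy" → prefix "baoj" already present; 3 new (i, c, y)
  "baojaklykn" → prefix "baoj" already present; 6 new (a, k, l, y, k, n)
  "xyydtzweay" → prefix "x" already present; 9 new (y, y, d, t, z, w, e, a, y)
  "xcnvyhoymcy" → prefix "xc" already present; 9 new (n, v, y, h, o, y, m, c, y)
  "xj" → prefix "x" already present; 1 new (j)
  "baojsqtzn" → prefix "baojs" already present; 4 new (q, t, z, n)
  "xzvyollmphp" → prefix "xz" already present; 9 new (v, y, o, l, l, m, p, h, p)
  "baojupixexb" → prefix "baoj" already present; 7 new (u, p, i, x, e, x, b)
  "baojprpvhml" → prefix "baoj" already present; 7 new (p, r, p, v, h, m, l)
  "xdbcktcxsy" → prefix "x" already present; 9 new (d, b, c, k, t, c, x, s, y)
  "xxu" → prefix "x" already present; 2 new (x, u)
Total nodes = 10 + 1 + 7 + 6 + 7 + 10 + 4 + 3 + 6 + 9 + 9 + 1 + 4 + 9 + 7 + 7 + 9 + 2 = 111

111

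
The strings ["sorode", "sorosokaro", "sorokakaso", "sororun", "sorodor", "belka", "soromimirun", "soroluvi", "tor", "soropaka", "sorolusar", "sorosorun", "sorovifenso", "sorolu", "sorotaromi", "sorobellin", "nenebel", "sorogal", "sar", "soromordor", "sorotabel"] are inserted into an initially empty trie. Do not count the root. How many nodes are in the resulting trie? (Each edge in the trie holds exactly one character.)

91

Count nodes per top-level branch (shared prefixes stored once):
  'b'-branch (belka): 5 nodes
  'n'-branch (nenebel): 7 nodes
  's'-branch (sar, sorobellin, sorode, sorodor, sorogal, sorokakaso, sorolu, sorolusar, soroluvi, soromimirun, soromordor, soropaka, sororun, sorosokaro, sorosorun, sorotabel, sorotaromi, sorovifenso): 76 nodes
  't'-branch (tor): 3 nodes
Sum: 91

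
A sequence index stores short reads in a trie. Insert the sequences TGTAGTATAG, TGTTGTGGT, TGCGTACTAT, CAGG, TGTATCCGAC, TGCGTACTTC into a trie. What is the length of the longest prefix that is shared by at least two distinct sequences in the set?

The deepest shared node is where two words last agree before diverging.
e.g. "TGCGTACTAT" and "TGCGTACTTC" share the prefix "TGCGTACT" of length 8; no pair shares a longer one.
Longest shared-prefix length: 8

8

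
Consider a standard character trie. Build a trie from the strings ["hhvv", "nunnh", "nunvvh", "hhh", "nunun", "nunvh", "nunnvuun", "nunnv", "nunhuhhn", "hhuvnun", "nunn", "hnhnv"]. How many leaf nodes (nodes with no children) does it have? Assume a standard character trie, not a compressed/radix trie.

10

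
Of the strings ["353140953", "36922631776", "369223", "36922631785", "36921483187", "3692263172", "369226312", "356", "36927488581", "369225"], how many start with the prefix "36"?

Filter for entries beginning with "36":
Matches: "36921483187", "369223", "369225", "369226312", "3692263172", "36922631776", "36922631785", "36927488581"
Count: 8

8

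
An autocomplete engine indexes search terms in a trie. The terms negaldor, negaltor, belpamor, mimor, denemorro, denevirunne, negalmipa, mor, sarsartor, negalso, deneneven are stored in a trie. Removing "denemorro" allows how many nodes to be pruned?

Walk "denemorro" from the leaf back toward the root, removing each node that no remaining word uses.
The suffix "morro" (5 nodes) is used only by "denemorro"; the node for "dene" still has the child "v", so pruning stops there.
Nodes removed: 5

5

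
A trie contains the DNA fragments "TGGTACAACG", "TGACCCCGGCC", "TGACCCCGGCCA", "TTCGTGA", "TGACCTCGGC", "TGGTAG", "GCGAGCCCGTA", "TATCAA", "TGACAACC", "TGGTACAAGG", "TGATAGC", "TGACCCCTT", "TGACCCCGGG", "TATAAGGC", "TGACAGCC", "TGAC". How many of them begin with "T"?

Traverse to the node for "T", then collect every word in that subtree.
Matches: "TATAAGGC", "TATCAA", "TGAC", "TGACAACC", "TGACAGCC", "TGACCCCGGCC", "TGACCCCGGCCA", "TGACCCCGGG", "TGACCCCTT", "TGACCTCGGC", "TGATAGC", "TGGTACAACG", "TGGTACAAGG", "TGGTAG", "TTCGTGA"
Count: 15

15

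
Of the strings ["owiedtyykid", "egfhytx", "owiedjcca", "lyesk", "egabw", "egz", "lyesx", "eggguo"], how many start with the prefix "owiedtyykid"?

1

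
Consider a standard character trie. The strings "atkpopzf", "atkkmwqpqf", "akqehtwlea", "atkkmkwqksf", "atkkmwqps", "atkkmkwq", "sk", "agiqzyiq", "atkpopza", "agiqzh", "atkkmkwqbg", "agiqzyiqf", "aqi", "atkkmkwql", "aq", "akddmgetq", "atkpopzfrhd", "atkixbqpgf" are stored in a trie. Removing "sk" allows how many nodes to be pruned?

2

Walk "sk" from the leaf back toward the root, removing each node that no remaining word uses.
No other word shares any prefix with "sk", so all 2 of its nodes go.
Nodes removed: 2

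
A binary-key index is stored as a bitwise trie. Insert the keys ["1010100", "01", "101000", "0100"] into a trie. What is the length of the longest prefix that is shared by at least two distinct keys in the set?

4

Equivalently: take the maximum, over all pairs, of their longest common prefix length.
e.g. "101000" and "1010100" share the prefix "1010" of length 4; no pair shares a longer one.
Longest shared-prefix length: 4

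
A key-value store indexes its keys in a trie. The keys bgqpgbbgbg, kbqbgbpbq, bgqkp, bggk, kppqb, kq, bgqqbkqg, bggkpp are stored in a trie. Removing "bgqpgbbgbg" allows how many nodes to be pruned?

After clearing the end-marker at "bgqpgbbgbg", prune upward until reaching a node still needed by another word.
The suffix "pgbbgbg" (7 nodes) is used only by "bgqpgbbgbg"; the node for "bgq" still has the child "k", so pruning stops there.
Nodes removed: 7

7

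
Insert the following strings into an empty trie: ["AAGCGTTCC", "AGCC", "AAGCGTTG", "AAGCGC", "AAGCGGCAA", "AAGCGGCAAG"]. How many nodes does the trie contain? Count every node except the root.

19

Insert word by word; a character creates a node only if that edge doesn't already exist:
  "AAGCGTTCC" → 9 new (A, A, G, C, G, T, T, C, C)
  "AGCC" → prefix "A" already present; 3 new (G, C, C)
  "AAGCGTTG" → prefix "AAGCGTT" already present; 1 new (G)
  "AAGCGC" → prefix "AAGCG" already present; 1 new (C)
  "AAGCGGCAA" → prefix "AAGCG" already present; 4 new (G, C, A, A)
  "AAGCGGCAAG" → prefix "AAGCGGCAA" already present; 1 new (G)
Total nodes = 9 + 3 + 1 + 1 + 4 + 1 = 19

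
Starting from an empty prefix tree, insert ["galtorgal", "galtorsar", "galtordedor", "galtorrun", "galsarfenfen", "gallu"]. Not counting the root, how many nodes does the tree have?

31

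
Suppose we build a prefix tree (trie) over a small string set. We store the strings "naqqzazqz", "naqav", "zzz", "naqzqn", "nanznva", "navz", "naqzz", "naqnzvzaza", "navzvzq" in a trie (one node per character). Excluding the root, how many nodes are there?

Count nodes per top-level branch (shared prefixes stored once):
  'n'-branch (nanznva, naqav, naqnzvzaza, naqqzazqz, naqzqn, naqzz, navz, navzvzq): 32 nodes
  'z'-branch (zzz): 3 nodes
Sum: 35

35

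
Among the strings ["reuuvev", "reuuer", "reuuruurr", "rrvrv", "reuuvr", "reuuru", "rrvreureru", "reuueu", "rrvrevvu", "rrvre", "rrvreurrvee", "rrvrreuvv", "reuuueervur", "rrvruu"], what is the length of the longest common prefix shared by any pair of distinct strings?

Equivalently: take the maximum, over all pairs, of their longest common prefix length.
"rrvreureru" and "rrvreurrvee" agree on "rrvreur" (7 characters) before diverging; nothing deeper is shared.
Longest shared-prefix length: 7

7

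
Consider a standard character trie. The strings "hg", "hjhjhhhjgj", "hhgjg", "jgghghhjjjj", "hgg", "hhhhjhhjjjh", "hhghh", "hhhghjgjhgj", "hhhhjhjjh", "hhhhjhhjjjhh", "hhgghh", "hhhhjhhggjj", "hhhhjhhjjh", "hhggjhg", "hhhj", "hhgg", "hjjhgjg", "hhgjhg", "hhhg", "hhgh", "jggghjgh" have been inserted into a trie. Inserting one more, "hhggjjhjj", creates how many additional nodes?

Walking "hhggjjhjj" from the root, the first 5 characters ("hhggj") follow existing edges; "j" is the first miss.
Each of the 4 remaining characters creates one node.

4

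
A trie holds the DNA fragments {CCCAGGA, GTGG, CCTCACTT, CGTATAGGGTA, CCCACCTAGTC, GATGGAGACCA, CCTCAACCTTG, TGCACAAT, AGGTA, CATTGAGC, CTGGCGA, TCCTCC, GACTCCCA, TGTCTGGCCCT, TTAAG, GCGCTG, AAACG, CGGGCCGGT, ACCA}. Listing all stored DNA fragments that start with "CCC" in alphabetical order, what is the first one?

Filter for "CCC…" and sort: "CCCACCTAGTC", "CCCAGGA"
Position 1: CCCACCTAGTC

CCCACCTAGTC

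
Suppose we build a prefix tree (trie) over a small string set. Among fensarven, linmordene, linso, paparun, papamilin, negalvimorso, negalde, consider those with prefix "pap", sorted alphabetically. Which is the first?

papamilin

DFS of the "pap" subtree visits, in order: "papamilin", "paparun"
Position 1: papamilin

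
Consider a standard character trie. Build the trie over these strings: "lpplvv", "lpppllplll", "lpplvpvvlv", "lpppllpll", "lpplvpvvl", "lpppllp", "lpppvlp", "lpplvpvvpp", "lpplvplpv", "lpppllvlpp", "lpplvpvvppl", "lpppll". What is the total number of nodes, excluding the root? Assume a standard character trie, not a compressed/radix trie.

Insert word by word; a character creates a node only if that edge doesn't already exist:
  "lpplvv" → 6 new (l, p, p, l, v, v)
  "lpppllplll" → prefix "lpp" already present; 7 new (p, l, l, p, l, l, l)
  "lpplvpvvlv" → prefix "lpplv" already present; 5 new (p, v, v, l, v)
  "lpppllpll" → prefix "lpppllpll" already present; 0 new (none)
  "lpplvpvvl" → prefix "lpplvpvvl" already present; 0 new (none)
  "lpppllp" → prefix "lpppllp" already present; 0 new (none)
  "lpppvlp" → prefix "lppp" already present; 3 new (v, l, p)
  "lpplvpvvpp" → prefix "lpplvpvv" already present; 2 new (p, p)
  "lpplvplpv" → prefix "lpplvp" already present; 3 new (l, p, v)
  "lpppllvlpp" → prefix "lpppll" already present; 4 new (v, l, p, p)
  "lpplvpvvppl" → prefix "lpplvpvvpp" already present; 1 new (l)
  "lpppll" → prefix "lpppll" already present; 0 new (none)
Total nodes = 6 + 7 + 5 + 0 + 0 + 0 + 3 + 2 + 3 + 4 + 1 + 0 = 31

31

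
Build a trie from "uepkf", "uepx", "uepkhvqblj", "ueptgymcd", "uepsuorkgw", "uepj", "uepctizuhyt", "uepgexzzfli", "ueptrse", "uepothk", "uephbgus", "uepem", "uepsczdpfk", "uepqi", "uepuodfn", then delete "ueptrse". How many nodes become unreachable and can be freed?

3

Walk "ueptrse" from the leaf back toward the root, removing each node that no remaining word uses.
The suffix "rse" (3 nodes) is used only by "ueptrse"; the node for "uept" still has the child "g", so pruning stops there.
Nodes removed: 3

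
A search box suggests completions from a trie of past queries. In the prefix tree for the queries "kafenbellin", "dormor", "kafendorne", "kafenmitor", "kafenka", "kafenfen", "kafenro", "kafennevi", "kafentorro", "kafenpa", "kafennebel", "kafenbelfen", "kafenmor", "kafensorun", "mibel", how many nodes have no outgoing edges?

15

A leaf is a node with no children — equivalently, the end of a word that is not a proper prefix of any other stored word.
Those words: "dormor", "kafenbelfen", "kafenbellin", "kafendorne", "kafenfen", "kafenka", "kafenmitor", "kafenmor", "kafennebel", "kafennevi", "kafenpa", "kafenro", "kafensorun", "kafentorro", "mibel"
Leaf count: 15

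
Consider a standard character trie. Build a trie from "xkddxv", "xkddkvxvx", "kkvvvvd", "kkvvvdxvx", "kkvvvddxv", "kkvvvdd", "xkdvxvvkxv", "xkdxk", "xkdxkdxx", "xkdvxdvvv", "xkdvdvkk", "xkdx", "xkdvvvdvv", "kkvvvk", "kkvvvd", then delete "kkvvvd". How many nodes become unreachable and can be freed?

0

A node on "kkvvvd"'s path can go only if nothing else ends at it or branches off below it.
Every node on "kkvvvd" is still needed (e.g. by "kkvvvdxvx"), so nothing is freed.
Nodes removed: 0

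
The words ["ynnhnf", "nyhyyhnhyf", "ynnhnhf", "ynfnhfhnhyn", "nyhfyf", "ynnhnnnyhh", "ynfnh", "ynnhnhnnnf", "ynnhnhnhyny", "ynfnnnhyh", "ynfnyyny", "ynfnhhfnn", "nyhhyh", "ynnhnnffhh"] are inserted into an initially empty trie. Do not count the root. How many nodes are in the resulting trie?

Insert word by word; a character creates a node only if that edge doesn't already exist:
  "ynnhnf" → 6 new (y, n, n, h, n, f)
  "nyhyyhnhyf" → 10 new (n, y, h, y, y, h, n, h, y, f)
  "ynnhnhf" → prefix "ynnhn" already present; 2 new (h, f)
  "ynfnhfhnhyn" → prefix "yn" already present; 9 new (f, n, h, f, h, n, h, y, n)
  "nyhfyf" → prefix "nyh" already present; 3 new (f, y, f)
  "ynnhnnnyhh" → prefix "ynnhn" already present; 5 new (n, n, y, h, h)
  "ynfnh" → prefix "ynfnh" already present; 0 new (none)
  "ynnhnhnnnf" → prefix "ynnhnh" already present; 4 new (n, n, n, f)
  "ynnhnhnhyny" → prefix "ynnhnhn" already present; 4 new (h, y, n, y)
  "ynfnnnhyh" → prefix "ynfn" already present; 5 new (n, n, h, y, h)
  "ynfnyyny" → prefix "ynfn" already present; 4 new (y, y, n, y)
  "ynfnhhfnn" → prefix "ynfnh" already present; 4 new (h, f, n, n)
  "nyhhyh" → prefix "nyh" already present; 3 new (h, y, h)
  "ynnhnnffhh" → prefix "ynnhnn" already present; 4 new (f, f, h, h)
Total nodes = 6 + 10 + 2 + 9 + 3 + 5 + 0 + 4 + 4 + 5 + 4 + 4 + 3 + 4 = 63

63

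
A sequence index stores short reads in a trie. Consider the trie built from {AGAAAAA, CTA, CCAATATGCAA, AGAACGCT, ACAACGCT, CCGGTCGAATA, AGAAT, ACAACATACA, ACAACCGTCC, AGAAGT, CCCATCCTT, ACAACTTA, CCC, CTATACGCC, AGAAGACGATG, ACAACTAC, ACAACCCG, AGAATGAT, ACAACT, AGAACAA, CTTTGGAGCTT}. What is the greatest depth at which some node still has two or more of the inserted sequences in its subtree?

6

Look for the deepest trie node that still has at least two words in its subtree.
e.g. "ACAACCCG" and "ACAACCGTCC" share the prefix "ACAACC" of length 6; no pair shares a longer one.
Longest shared-prefix length: 6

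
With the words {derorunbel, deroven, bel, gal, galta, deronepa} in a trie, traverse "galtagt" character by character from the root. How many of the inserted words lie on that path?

2

Walk "galtagt" from the root; an end-of-word marker is hit whenever a stored word is a prefix of "galtagt".
Prefixes of the query that are stored words: "gal", "galta"
Count: 2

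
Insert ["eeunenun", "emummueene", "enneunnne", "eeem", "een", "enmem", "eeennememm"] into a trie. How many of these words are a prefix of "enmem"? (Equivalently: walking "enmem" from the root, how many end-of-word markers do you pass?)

1

Traverse "enmem" character by character; count nodes along the way that are marked as word ends.
Prefixes of the query that are stored words: "enmem"
Count: 1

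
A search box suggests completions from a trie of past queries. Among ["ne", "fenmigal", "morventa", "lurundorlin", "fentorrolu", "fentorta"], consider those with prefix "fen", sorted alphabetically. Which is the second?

Words with prefix "fen", in lexicographic order: "fenmigal", "fentorrolu", "fentorta"
Position 2: fentorrolu

fentorrolu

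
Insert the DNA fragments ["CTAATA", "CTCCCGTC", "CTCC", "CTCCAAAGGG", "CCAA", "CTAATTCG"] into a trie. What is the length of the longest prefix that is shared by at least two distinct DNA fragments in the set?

5

The deepest shared node is where two words last agree before diverging.
e.g. "CTAATA" and "CTAATTCG" share the prefix "CTAAT" of length 5; no pair shares a longer one.
Longest shared-prefix length: 5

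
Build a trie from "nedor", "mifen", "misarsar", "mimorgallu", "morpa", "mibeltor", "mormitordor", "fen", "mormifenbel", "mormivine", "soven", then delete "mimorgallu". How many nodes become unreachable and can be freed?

8

After clearing the end-marker at "mimorgallu", prune upward until reaching a node still needed by another word.
The suffix "morgallu" (8 nodes) is used only by "mimorgallu"; the node for "mi" still has the child "f", so pruning stops there.
Nodes removed: 8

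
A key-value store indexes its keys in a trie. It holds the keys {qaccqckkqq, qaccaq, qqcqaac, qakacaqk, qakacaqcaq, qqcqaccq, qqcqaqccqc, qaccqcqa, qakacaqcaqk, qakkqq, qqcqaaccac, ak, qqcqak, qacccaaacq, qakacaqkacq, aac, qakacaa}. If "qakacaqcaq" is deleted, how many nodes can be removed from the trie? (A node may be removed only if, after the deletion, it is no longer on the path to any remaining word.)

0

A node on "qakacaqcaq"'s path can go only if nothing else ends at it or branches off below it.
Every node on "qakacaqcaq" is still needed (e.g. by "qakacaqcaqk"), so nothing is freed.
Nodes removed: 0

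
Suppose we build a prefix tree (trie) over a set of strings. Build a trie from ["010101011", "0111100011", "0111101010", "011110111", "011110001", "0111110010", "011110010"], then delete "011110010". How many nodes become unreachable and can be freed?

2

Walk "011110010" from the leaf back toward the root, removing each node that no remaining word uses.
The suffix "10" (2 nodes) is used only by "011110010"; the node for "0111100" still has the child "0", so pruning stops there.
Nodes removed: 2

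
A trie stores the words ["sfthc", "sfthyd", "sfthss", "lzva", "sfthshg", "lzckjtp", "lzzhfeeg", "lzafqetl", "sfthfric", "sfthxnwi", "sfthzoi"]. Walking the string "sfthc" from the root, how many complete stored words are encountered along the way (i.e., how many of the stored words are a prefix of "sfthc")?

1

Traverse "sfthc" character by character; count nodes along the way that are marked as word ends.
Prefixes of the query that are stored words: "sfthc"
Count: 1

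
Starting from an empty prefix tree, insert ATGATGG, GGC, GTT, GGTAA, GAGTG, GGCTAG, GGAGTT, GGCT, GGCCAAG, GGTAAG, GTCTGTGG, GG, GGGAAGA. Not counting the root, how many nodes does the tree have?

For each word, the new-node count is its length minus the longest prefix already in the trie:
  "ATGATGG" → 7 new (A, T, G, A, T, G, G)
  "GGC" → 3 new (G, G, C)
  "GTT" → prefix "G" already present; 2 new (T, T)
  "GGTAA" → prefix "GG" already present; 3 new (T, A, A)
  "GAGTG" → prefix "G" already present; 4 new (A, G, T, G)
  "GGCTAG" → prefix "GGC" already present; 3 new (T, A, G)
  "GGAGTT" → prefix "GG" already present; 4 new (A, G, T, T)
  "GGCT" → prefix "GGCT" already present; 0 new (none)
  "GGCCAAG" → prefix "GGC" already present; 4 new (C, A, A, G)
  "GGTAAG" → prefix "GGTAA" already present; 1 new (G)
  "GTCTGTGG" → prefix "GT" already present; 6 new (C, T, G, T, G, G)
  "GG" → prefix "GG" already present; 0 new (none)
  "GGGAAGA" → prefix "GG" already present; 5 new (G, A, A, G, A)
Total nodes = 7 + 3 + 2 + 3 + 4 + 3 + 4 + 0 + 4 + 1 + 6 + 0 + 5 = 42

42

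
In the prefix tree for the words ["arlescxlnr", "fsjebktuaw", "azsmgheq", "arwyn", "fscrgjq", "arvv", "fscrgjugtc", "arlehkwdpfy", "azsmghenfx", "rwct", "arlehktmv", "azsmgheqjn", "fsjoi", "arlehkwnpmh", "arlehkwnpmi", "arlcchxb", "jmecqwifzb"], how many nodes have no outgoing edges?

Leaves are exactly the stored words that no other stored word extends.
Those words: "arlcchxb", "arlehktmv", "arlehkwdpfy", "arlehkwnpmh", "arlehkwnpmi", "arlescxlnr", "arvv", "arwyn", "azsmghenfx", "azsmgheqjn", "fscrgjq", "fscrgjugtc", "fsjebktuaw", "fsjoi", "jmecqwifzb", "rwct"
Leaf count: 16

16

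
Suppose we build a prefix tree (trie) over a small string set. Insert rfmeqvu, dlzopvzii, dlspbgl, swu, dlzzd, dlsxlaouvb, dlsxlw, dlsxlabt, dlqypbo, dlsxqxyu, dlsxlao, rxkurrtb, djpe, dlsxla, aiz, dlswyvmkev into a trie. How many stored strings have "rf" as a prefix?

1

Walk to "rf"; the words in its subtree are exactly those with that prefix.
Words under "rf": rfmeqvu
Count: 1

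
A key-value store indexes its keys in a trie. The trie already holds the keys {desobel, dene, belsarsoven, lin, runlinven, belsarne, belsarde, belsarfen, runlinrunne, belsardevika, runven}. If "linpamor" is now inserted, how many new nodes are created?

"lin" is already a path in the trie; the remaining "pamor" must be added.
Each of the 5 remaining characters creates one node.

5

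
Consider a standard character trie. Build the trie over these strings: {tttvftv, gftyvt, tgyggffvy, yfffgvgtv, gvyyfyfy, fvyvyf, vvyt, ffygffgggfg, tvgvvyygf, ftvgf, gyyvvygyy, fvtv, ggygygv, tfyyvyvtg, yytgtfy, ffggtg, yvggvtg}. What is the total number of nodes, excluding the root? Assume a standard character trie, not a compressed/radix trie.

109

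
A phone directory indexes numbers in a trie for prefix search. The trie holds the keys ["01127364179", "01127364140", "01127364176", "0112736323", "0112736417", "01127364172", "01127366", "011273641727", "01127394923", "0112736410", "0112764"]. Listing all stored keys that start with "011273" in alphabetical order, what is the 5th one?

Words with prefix "011273", in lexicographic order: "0112736323", "0112736410", "01127364140", "0112736417", "01127364172", "011273641727", "01127364176", "01127364179", "01127366", "01127394923"
Position 5: 01127364172

01127364172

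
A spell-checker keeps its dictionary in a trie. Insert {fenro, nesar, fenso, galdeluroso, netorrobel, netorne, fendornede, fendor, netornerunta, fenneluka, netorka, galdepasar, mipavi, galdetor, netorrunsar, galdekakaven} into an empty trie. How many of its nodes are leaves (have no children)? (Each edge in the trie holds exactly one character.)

Leaves are exactly the stored words that no other stored word extends.
Those words: "fendornede", "fenneluka", "fenro", "fenso", "galdekakaven", "galdeluroso", "galdepasar", "galdetor", "mipavi", "nesar", "netorka", "netornerunta", "netorrobel", "netorrunsar"
Leaf count: 14

14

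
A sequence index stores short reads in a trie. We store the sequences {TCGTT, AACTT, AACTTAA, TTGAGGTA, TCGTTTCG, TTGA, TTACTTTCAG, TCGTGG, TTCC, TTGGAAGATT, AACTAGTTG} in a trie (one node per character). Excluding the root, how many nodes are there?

Insert word by word; a character creates a node only if that edge doesn't already exist:
  "TCGTT" → 5 new (T, C, G, T, T)
  "AACTT" → 5 new (A, A, C, T, T)
  "AACTTAA" → prefix "AACTT" already present; 2 new (A, A)
  "TTGAGGTA" → prefix "T" already present; 7 new (T, G, A, G, G, T, A)
  "TCGTTTCG" → prefix "TCGTT" already present; 3 new (T, C, G)
  "TTGA" → prefix "TTGA" already present; 0 new (none)
  "TTACTTTCAG" → prefix "TT" already present; 8 new (A, C, T, T, T, C, A, G)
  "TCGTGG" → prefix "TCGT" already present; 2 new (G, G)
  "TTCC" → prefix "TT" already present; 2 new (C, C)
  "TTGGAAGATT" → prefix "TTG" already present; 7 new (G, A, A, G, A, T, T)
  "AACTAGTTG" → prefix "AACT" already present; 5 new (A, G, T, T, G)
Total nodes = 5 + 5 + 2 + 7 + 3 + 0 + 8 + 2 + 2 + 7 + 5 = 46

46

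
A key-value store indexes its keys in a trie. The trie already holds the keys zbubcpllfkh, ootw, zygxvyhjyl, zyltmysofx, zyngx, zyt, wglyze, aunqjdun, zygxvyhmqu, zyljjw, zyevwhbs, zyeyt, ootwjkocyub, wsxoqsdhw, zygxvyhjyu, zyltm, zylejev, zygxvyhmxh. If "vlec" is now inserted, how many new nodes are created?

4

Nothing in the trie begins with "v"; the whole of "vlec" is new.
4 − 0 = 4 new nodes.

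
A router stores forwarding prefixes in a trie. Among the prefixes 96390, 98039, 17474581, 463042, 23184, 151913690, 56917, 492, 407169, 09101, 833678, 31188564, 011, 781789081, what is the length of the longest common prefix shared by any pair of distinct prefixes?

Equivalently: take the maximum, over all pairs, of their longest common prefix length.
"011" and "09101" agree on "0" (1 characters) before diverging; nothing deeper is shared.
Longest shared-prefix length: 1

1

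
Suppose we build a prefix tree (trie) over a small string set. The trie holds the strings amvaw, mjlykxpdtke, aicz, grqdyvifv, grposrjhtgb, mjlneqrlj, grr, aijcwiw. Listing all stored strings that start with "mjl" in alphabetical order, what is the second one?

mjlykxpdtke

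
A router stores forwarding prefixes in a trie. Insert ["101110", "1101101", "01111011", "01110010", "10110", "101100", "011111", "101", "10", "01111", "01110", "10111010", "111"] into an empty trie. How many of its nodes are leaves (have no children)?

7

Leaves are exactly the stored words that no other stored word extends.
Those words: "01110010", "01111011", "011111", "101100", "10111010", "1101101", "111"
Leaf count: 7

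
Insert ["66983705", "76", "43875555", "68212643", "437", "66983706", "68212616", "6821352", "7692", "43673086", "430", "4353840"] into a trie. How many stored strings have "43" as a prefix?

5

Traverse to the node for "43", then collect every word in that subtree.
Matches: "430", "4353840", "43673086", "437", "43875555"
Count: 5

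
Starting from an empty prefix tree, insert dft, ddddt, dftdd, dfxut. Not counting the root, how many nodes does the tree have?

12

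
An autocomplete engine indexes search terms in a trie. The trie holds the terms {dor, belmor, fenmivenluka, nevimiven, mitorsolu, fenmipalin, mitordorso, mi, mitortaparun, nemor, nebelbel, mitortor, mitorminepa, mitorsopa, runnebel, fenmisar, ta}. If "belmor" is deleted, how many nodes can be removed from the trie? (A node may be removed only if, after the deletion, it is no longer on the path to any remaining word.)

Walk "belmor" from the leaf back toward the root, removing each node that no remaining word uses.
No other word shares any prefix with "belmor", so all 6 of its nodes go.
Nodes removed: 6

6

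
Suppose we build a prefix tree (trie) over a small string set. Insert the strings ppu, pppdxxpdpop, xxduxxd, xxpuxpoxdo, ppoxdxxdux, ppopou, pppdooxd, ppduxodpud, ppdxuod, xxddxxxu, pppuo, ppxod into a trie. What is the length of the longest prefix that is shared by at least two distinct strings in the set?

Look for the deepest trie node that still has at least two words in its subtree.
"pppdooxd" and "pppdxxpdpop" agree on "pppd" (4 characters) before diverging; nothing deeper is shared.
Longest shared-prefix length: 4

4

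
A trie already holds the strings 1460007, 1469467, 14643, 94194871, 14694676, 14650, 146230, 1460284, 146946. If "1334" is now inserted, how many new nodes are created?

"1" is already a path in the trie; the remaining "334" must be added.
So 4 − 1 = 3 new nodes.

3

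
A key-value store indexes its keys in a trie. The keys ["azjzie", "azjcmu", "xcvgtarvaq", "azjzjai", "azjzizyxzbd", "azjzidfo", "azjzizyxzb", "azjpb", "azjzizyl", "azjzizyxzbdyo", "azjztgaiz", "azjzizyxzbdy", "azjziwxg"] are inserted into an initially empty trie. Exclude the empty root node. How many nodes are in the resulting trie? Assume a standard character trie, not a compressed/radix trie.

For each word, the new-node count is its length minus the longest prefix already in the trie:
  "azjzie" → 6 new (a, z, j, z, i, e)
  "azjcmu" → prefix "azj" already present; 3 new (c, m, u)
  "xcvgtarvaq" → 10 new (x, c, v, g, t, a, r, v, a, q)
  "azjzjai" → prefix "azjz" already present; 3 new (j, a, i)
  "azjzizyxzbd" → prefix "azjzi" already present; 6 new (z, y, x, z, b, d)
  "azjzidfo" → prefix "azjzi" already present; 3 new (d, f, o)
  "azjzizyxzb" → prefix "azjzizyxzb" already present; 0 new (none)
  "azjpb" → prefix "azj" already present; 2 new (p, b)
  "azjzizyl" → prefix "azjzizy" already present; 1 new (l)
  "azjzizyxzbdyo" → prefix "azjzizyxzbd" already present; 2 new (y, o)
  "azjztgaiz" → prefix "azjz" already present; 5 new (t, g, a, i, z)
  "azjzizyxzbdy" → prefix "azjzizyxzbdy" already present; 0 new (none)
  "azjziwxg" → prefix "azjzi" already present; 3 new (w, x, g)
Total nodes = 6 + 3 + 10 + 3 + 6 + 3 + 0 + 2 + 1 + 2 + 5 + 0 + 3 = 44

44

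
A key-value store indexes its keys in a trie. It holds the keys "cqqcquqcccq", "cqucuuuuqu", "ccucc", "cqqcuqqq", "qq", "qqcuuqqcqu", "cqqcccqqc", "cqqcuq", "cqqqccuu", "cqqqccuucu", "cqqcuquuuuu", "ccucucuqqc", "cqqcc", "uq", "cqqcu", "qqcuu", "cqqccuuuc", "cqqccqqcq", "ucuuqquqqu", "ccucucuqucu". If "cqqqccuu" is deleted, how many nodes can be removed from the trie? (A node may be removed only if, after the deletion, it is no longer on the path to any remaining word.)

0

Walk "cqqqccuu" from the leaf back toward the root, removing each node that no remaining word uses.
Every node on "cqqqccuu" is still needed (e.g. by "cqqqccuucu"), so nothing is freed.
Nodes removed: 0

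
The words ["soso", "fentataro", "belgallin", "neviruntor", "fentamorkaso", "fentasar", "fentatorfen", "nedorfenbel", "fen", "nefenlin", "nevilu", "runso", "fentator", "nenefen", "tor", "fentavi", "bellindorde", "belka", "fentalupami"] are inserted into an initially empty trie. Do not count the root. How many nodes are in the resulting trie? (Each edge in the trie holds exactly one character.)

Count nodes per top-level branch (shared prefixes stored once):
  'b'-branch (belgallin, belka, bellindorde): 19 nodes
  'f'-branch (fen, fentalupami, fentamorkaso, fentasar, fentataro, fentator, fentatorfen, fentavi): 32 nodes
  'n'-branch (nedorfenbel, nefenlin, nenefen, nevilu, neviruntor): 32 nodes
  'r'-branch (runso): 5 nodes
  's'-branch (soso): 4 nodes
  't'-branch (tor): 3 nodes
Sum: 95

95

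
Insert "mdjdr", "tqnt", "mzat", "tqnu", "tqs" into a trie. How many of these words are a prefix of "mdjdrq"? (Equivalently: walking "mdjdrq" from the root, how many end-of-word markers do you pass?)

1

Walk "mdjdrq" from the root; an end-of-word marker is hit whenever a stored word is a prefix of "mdjdrq".
Prefixes of the query that are stored words: "mdjdr"
Count: 1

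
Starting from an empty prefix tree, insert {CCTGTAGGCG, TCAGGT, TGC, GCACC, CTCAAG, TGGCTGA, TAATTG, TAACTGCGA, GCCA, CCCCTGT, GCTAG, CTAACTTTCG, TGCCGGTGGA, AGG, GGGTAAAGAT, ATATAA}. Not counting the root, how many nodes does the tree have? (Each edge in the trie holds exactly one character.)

86

Count nodes per top-level branch (shared prefixes stored once):
  'A'-branch (AGG, ATATAA): 8 nodes
  'C'-branch (CCCCTGT, CCTGTAGGCG, CTAACTTTCG, CTCAAG): 28 nodes
  'G'-branch (GCACC, GCCA, GCTAG, GGGTAAAGAT): 19 nodes
  'T'-branch (TAACTGCGA, TAATTG, TCAGGT, TGC, TGCCGGTGGA, TGGCTGA): 31 nodes
Sum: 86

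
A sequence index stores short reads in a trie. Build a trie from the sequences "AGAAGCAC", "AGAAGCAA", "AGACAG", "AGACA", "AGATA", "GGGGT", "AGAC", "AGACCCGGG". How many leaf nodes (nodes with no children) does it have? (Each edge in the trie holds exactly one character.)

Leaves are exactly the stored words that no other stored word extends.
Those words: "AGAAGCAA", "AGAAGCAC", "AGACAG", "AGACCCGGG", "AGATA", "GGGGT"
Leaf count: 6

6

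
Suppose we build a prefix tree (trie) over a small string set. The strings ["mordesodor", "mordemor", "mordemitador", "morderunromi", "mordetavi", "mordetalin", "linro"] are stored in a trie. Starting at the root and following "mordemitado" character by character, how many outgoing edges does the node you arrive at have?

1

Walk "mordemitado" from the root, arriving at one node.
Characters that immediately follow "mordemitado" among the stored strings: {r}.
That node has 1 child edge.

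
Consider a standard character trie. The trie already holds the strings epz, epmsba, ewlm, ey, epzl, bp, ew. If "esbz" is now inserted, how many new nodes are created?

3

Walking "esbz" from the root, the first 1 characters ("e") follow existing edges; "s" is the first miss.
New nodes needed: |"esbz"| − 1 = 4 − 1 = 3.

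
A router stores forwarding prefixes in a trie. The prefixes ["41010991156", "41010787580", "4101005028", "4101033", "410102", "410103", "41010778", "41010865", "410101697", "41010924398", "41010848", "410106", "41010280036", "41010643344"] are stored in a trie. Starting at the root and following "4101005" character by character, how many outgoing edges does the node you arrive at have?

1

Follow the path "4101005" to its node, then look at its outgoing edges.
Characters that immediately follow "4101005" among the stored strings: {0}.
That node has 1 child edge.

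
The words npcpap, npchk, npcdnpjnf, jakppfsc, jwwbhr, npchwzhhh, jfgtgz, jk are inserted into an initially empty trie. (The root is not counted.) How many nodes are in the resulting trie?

38

Trie structure (* marks end of a word):
(root)
├─ j
│  ├─ a
│  │  └─ k
│  │     └─ p
│  │        └─ p
│  │           └─ f
│  │              └─ s
│  │                 └─ c *
│  ├─ f
│  │  └─ g
│  │     └─ t
│  │        └─ g
│  │           └─ z *
│  ├─ k *
│  └─ w
│     └─ w
│        └─ b
│           └─ h
│              └─ r *
└─ n
   └─ p
      └─ c
         ├─ d
         │  └─ n
         │     └─ p
         │        └─ j
         │           └─ n
         │              └─ f *
         ├─ h
         │  ├─ k *
         │  └─ w
         │     └─ z
         │        └─ h
         │           └─ h
         │              └─ h *
         └─ p
            └─ a
               └─ p *
Counting every labelled node above: 38.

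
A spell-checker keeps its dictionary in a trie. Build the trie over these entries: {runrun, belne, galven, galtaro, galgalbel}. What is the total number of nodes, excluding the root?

Trace insertions, counting only characters that open a new branch:
  "runrun" → 6 new (r, u, n, r, u, n)
  "belne" → 5 new (b, e, l, n, e)
  "galven" → 6 new (g, a, l, v, e, n)
  "galtaro" → prefix "gal" already present; 4 new (t, a, r, o)
  "galgalbel" → prefix "gal" already present; 6 new (g, a, l, b, e, l)
Total nodes = 6 + 5 + 6 + 4 + 6 = 27

27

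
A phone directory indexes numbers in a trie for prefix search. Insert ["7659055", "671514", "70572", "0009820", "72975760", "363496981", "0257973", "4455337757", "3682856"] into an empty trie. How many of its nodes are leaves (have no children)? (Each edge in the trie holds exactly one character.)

9

A leaf is a node with no children — equivalently, the end of a word that is not a proper prefix of any other stored word.
Those words: "0009820", "0257973", "363496981", "3682856", "4455337757", "671514", "70572", "72975760", "7659055"
Leaf count: 9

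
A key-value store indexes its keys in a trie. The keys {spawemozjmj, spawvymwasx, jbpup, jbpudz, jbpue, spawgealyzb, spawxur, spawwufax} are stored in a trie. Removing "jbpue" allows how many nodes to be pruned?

1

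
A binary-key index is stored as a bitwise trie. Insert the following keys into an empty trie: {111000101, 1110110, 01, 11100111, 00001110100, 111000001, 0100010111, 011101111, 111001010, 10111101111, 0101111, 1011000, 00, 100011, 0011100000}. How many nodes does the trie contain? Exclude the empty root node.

77

Insert word by word; a character creates a node only if that edge doesn't already exist:
  "111000101" → 9 new (1, 1, 1, 0, 0, 0, 1, 0, 1)
  "1110110" → prefix "1110" already present; 3 new (1, 1, 0)
  "01" → 2 new (0, 1)
  "11100111" → prefix "11100" already present; 3 new (1, 1, 1)
  "00001110100" → prefix "0" already present; 10 new (0, 0, 0, 1, 1, 1, 0, 1, 0, 0)
  "111000001" → prefix "111000" already present; 3 new (0, 0, 1)
  "0100010111" → prefix "01" already present; 8 new (0, 0, 0, 1, 0, 1, 1, 1)
  "011101111" → prefix "01" already present; 7 new (1, 1, 0, 1, 1, 1, 1)
  "111001010" → prefix "111001" already present; 3 new (0, 1, 0)
  "10111101111" → prefix "1" already present; 10 new (0, 1, 1, 1, 1, 0, 1, 1, 1, 1)
  "0101111" → prefix "010" already present; 4 new (1, 1, 1, 1)
  "1011000" → prefix "1011" already present; 3 new (0, 0, 0)
  "00" → prefix "00" already present; 0 new (none)
  "100011" → prefix "10" already present; 4 new (0, 0, 1, 1)
  "0011100000" → prefix "00" already present; 8 new (1, 1, 1, 0, 0, 0, 0, 0)
Total nodes = 9 + 3 + 2 + 3 + 10 + 3 + 8 + 7 + 3 + 10 + 4 + 3 + 0 + 4 + 8 = 77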